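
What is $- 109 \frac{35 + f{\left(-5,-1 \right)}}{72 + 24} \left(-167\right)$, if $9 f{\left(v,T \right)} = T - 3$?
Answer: $\frac{5661133}{864} \approx 6552.2$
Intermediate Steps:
$f{\left(v,T \right)} = - \frac{1}{3} + \frac{T}{9}$ ($f{\left(v,T \right)} = \frac{T - 3}{9} = \frac{-3 + T}{9} = - \frac{1}{3} + \frac{T}{9}$)
$- 109 \frac{35 + f{\left(-5,-1 \right)}}{72 + 24} \left(-167\right) = - 109 \frac{35 + \left(- \frac{1}{3} + \frac{1}{9} \left(-1\right)\right)}{72 + 24} \left(-167\right) = - 109 \frac{35 - \frac{4}{9}}{96} \left(-167\right) = - 109 \left(35 - \frac{4}{9}\right) \frac{1}{96} \left(-167\right) = - 109 \cdot \frac{311}{9} \cdot \frac{1}{96} \left(-167\right) = \left(-109\right) \frac{311}{864} \left(-167\right) = \left(- \frac{33899}{864}\right) \left(-167\right) = \frac{5661133}{864}$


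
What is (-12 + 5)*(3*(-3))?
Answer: 63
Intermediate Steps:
(-12 + 5)*(3*(-3)) = -7*(-9) = 63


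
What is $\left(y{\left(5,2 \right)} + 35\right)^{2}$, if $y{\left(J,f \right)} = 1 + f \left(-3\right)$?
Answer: $900$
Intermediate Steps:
$y{\left(J,f \right)} = 1 - 3 f$
$\left(y{\left(5,2 \right)} + 35\right)^{2} = \left(\left(1 - 6\right) + 35\right)^{2} = \left(-5 + 35\right)^{2} = 30^{2} = 900$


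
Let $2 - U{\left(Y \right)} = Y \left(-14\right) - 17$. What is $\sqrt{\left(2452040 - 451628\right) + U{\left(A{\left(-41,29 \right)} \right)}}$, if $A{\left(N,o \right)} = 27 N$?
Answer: $\sqrt{1984933} \approx 1408.9$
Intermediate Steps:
$U{\left(Y \right)} = 19 + 14 Y$ ($U{\left(Y \right)} = 2 - \left(Y \left(-14\right) - 17\right) = 2 - \left(- 14 Y - 17\right) = 2 - \left(-17 - 14 Y\right) = 2 + \left(17 + 14 Y\right) = 19 + 14 Y$)
$\sqrt{\left(2452040 - 451628\right) + U{\left(A{\left(-41,29 \right)} \right)}} = \sqrt{\left(2452040 - 451628\right) + \left(19 + 14 \cdot 27 \left(-41\right)\right)} = \sqrt{2000412 + \left(19 + 14 \left(-1107\right)\right)} = \sqrt{2000412 + \left(19 - 15498\right)} = \sqrt{2000412 - 15479} = \sqrt{1984933}$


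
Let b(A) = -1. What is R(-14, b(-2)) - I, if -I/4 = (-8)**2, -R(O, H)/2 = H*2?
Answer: 260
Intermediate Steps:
R(O, H) = -4*H (R(O, H) = -2*H*2 = -4*H)
I = -256 (I = -4*(-8)**2 = -4*64 = -256)
R(-14, b(-2)) - I = -4*(-1) - 1*(-256) = 4 + 256 = 260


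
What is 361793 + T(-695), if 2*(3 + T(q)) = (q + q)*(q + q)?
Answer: 1327840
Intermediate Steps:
T(q) = -3 + 2*q**2 (T(q) = -3 + ((q + q)*(q + q))/2 = -3 + ((2*q)*(2*q))/2 = -3 + (4*q**2)/2 = -3 + 2*q**2)
361793 + T(-695) = 361793 + (-3 + 2*(-695)**2) = 361793 + (-3 + 2*483025) = 361793 + (-3 + 966050) = 361793 + 966047 = 1327840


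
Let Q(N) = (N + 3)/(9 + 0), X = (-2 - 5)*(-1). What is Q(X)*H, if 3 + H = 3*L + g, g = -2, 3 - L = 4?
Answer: -80/9 ≈ -8.8889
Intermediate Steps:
L = -1 (L = 3 - 1*4 = 3 - 4 = -1)
X = 7 (X = -7*(-1) = 7)
Q(N) = ⅓ + N/9 (Q(N) = (3 + N)/9 = (3 + N)*(⅑) = ⅓ + N/9)
H = -8 (H = -3 + (3*(-1) - 2) = -3 + (-3 - 2) = -3 - 5 = -8)
Q(X)*H = (⅓ + (⅑)*7)*(-8) = (⅓ + 7/9)*(-8) = (10/9)*(-8) = -80/9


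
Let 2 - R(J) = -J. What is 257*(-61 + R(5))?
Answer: -13878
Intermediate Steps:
R(J) = 2 + J (R(J) = 2 - (-1)*J = 2 + J)
257*(-61 + R(5)) = 257*(-61 + (2 + 5)) = 257*(-61 + 7) = 257*(-54) = -13878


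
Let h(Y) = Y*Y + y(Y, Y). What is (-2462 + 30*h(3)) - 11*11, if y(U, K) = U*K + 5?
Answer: -1893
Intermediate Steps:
y(U, K) = 5 + K*U (y(U, K) = K*U + 5 = 5 + K*U)
h(Y) = 5 + 2*Y² (h(Y) = Y*Y + (5 + Y*Y) = Y² + (5 + Y²) = 5 + 2*Y²)
(-2462 + 30*h(3)) - 11*11 = (-2462 + 30*(5 + 2*3²)) - 11*11 = (-2462 + 30*(5 + 2*9)) - 121 = (-2462 + 30*(5 + 18)) - 121 = (-2462 + 30*23) - 121 = (-2462 + 690) - 121 = -1772 - 121 = -1893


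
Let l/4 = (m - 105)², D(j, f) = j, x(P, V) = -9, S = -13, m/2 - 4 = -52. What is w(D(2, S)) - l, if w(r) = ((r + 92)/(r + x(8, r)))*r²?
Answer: -1131604/7 ≈ -1.6166e+5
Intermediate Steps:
m = -96 (m = 8 + 2*(-52) = 8 - 104 = -96)
w(r) = r²*(92 + r)/(-9 + r) (w(r) = ((r + 92)/(r - 9))*r² = ((92 + r)/(-9 + r))*r² = r²*(92 + r)/(-9 + r))
l = 161604 (l = 4*(-96 - 105)² = 4*(-201)² = 4*40401 = 161604)
w(D(2, S)) - l = 2²*(92 + 2)/(-9 + 2) - 1*161604 = 4*94/(-7) - 161604 = 4*(-⅐)*94 - 161604 = -376/7 - 161604 = -1131604/7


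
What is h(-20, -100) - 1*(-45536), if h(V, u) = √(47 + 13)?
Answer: 45536 + 2*√15 ≈ 45544.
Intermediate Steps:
h(V, u) = 2*√15 (h(V, u) = √60 = 2*√15)
h(-20, -100) - 1*(-45536) = 2*√15 - 1*(-45536) = 2*√15 + 45536 = 45536 + 2*√15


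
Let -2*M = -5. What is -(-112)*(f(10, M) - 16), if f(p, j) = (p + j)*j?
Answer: 1708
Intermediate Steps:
M = 5/2 (M = -½*(-5) = 5/2 ≈ 2.5000)
f(p, j) = j*(j + p) (f(p, j) = (j + p)*j = j*(j + p))
-(-112)*(f(10, M) - 16) = -(-112)*(5*(5/2 + 10)/2 - 16) = -(-112)*((5/2)*(25/2) - 16) = -(-112)*(125/4 - 16) = -(-112)*61/4 = -1*(-1708) = 1708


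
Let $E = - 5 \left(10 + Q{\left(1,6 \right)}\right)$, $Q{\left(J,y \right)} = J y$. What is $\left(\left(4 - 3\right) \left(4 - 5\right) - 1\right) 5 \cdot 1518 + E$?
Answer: $-15260$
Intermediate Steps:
$E = -80$ ($E = - 5 \left(10 + 1 \cdot 6\right) = - 5 \left(10 + 6\right) = \left(-5\right) 16 = -80$)
$\left(\left(4 - 3\right) \left(4 - 5\right) - 1\right) 5 \cdot 1518 + E = \left(\left(4 - 3\right) \left(4 - 5\right) - 1\right) 5 \cdot 1518 - 80 = \left(1 \left(-1\right) + \left(-5 + 4\right)\right) 5 \cdot 1518 - 80 = \left(-1 - 1\right) 5 \cdot 1518 - 80 = \left(-2\right) 5 \cdot 1518 - 80 = \left(-10\right) 1518 - 80 = -15180 - 80 = -15260$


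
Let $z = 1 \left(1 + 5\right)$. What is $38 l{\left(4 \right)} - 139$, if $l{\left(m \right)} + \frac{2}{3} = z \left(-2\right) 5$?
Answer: $- \frac{7333}{3} \approx -2444.3$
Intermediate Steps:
$z = 6$ ($z = 1 \cdot 6 = 6$)
$l{\left(m \right)} = - \frac{182}{3}$ ($l{\left(m \right)} = - \frac{2}{3} + 6 \left(-2\right) 5 = - \frac{2}{3} - 60 = - \frac{182}{3}$)
$38 l{\left(4 \right)} - 139 = 38 \left(- \frac{182}{3}\right) - 139 = - \frac{6916}{3} - 139 = - \frac{7333}{3}$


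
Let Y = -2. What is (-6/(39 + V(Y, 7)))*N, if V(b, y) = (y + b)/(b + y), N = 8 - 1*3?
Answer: -3/4 ≈ -0.75000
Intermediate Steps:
N = 5 (N = 8 - 3 = 5)
V(b, y) = 1 (V(b, y) = (b + y)/(b + y) = 1)
(-6/(39 + V(Y, 7)))*N = -6/(39 + 1)*5 = -6/40*5 = -6*1/40*5 = -3/20*5 = -3/4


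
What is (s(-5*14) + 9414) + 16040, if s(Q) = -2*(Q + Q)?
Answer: 25734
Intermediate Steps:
s(Q) = -4*Q
(s(-5*14) + 9414) + 16040 = (-(-20)*14 + 9414) + 16040 = (-4*(-70) + 9414) + 16040 = (280 + 9414) + 16040 = 9694 + 16040 = 25734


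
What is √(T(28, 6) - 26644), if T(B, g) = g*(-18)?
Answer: 8*I*√418 ≈ 163.56*I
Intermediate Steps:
T(B, g) = -18*g
√(T(28, 6) - 26644) = √(-18*6 - 26644) = √(-108 - 26644) = √(-26752) = 8*I*√418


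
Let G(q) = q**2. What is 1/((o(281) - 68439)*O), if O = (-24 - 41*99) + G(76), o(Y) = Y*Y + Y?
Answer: 1/18289479 ≈ 5.4676e-8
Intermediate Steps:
o(Y) = Y + Y**2 (o(Y) = Y**2 + Y = Y + Y**2)
O = 1693 (O = (-24 - 41*99) + 76**2 = (-24 - 4059) + 5776 = -4083 + 5776 = 1693)
1/((o(281) - 68439)*O) = 1/(281*(1 + 281) - 68439*1693) = (1/1693)/(281*282 - 68439) = (1/1693)/(79242 - 68439) = (1/1693)/10803 = (1/10803)*(1/1693) = 1/18289479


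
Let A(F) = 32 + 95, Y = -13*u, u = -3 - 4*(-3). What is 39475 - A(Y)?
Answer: 39348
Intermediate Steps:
u = 9 (u = -3 + 12 = 9)
Y = -117 (Y = -13*9 = -117)
A(F) = 127
39475 - A(Y) = 39475 - 1*127 = 39475 - 127 = 39348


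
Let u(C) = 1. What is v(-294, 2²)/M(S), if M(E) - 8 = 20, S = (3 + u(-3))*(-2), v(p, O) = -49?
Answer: -7/4 ≈ -1.7500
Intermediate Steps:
S = -8 (S = (3 + 1)*(-2) = 4*(-2) = -8)
M(E) = 28 (M(E) = 8 + 20 = 28)
v(-294, 2²)/M(S) = -49/28 = -49*1/28 = -7/4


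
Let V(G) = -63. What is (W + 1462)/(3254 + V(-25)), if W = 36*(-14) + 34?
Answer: 992/3191 ≈ 0.31087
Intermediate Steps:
W = -470 (W = -504 + 34 = -470)
(W + 1462)/(3254 + V(-25)) = (-470 + 1462)/(3254 - 63) = 992/3191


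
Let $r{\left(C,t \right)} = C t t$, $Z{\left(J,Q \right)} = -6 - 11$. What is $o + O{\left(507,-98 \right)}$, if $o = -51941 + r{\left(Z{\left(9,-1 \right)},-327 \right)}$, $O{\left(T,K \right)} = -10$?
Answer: $-1869744$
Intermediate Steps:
$Z{\left(J,Q \right)} = -17$
$r{\left(C,t \right)} = C t^{2}$
$o = -1869734$ ($o = -51941 - 17 \left(-327\right)^{2} = -51941 - 1817793 = -1869734$)
$o + O{\left(507,-98 \right)} = -1869734 - 10 = -1869744$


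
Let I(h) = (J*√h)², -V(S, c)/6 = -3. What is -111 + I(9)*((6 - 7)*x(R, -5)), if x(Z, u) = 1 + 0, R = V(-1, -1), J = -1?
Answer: -120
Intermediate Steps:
V(S, c) = 18 (V(S, c) = -6*(-3) = 18)
R = 18
I(h) = h (I(h) = (-√h)² = h)
x(Z, u) = 1
-111 + I(9)*((6 - 7)*x(R, -5)) = -111 + 9*((6 - 7)*1) = -111 + 9*(-1*1) = -111 + 9*(-1) = -111 - 9 = -120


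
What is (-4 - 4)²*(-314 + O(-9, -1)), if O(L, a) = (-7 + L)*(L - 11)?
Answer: 384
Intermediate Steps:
O(L, a) = (-11 + L)*(-7 + L) (O(L, a) = (-7 + L)*(-11 + L) = (-11 + L)*(-7 + L))
(-4 - 4)²*(-314 + O(-9, -1)) = (-4 - 4)²*(-314 + (77 + (-9)² - 18*(-9))) = (-8)²*(-314 + (77 + 81 + 162)) = 64*(-314 + 320) = 64*6 = 384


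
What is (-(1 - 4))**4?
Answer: 81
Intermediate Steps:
(-(1 - 4))**4 = (-1*(-3))**4 = 3**4 = 81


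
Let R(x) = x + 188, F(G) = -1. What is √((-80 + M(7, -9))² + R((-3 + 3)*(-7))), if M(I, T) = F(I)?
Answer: √6749 ≈ 82.152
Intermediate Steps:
M(I, T) = -1
R(x) = 188 + x
√((-80 + M(7, -9))² + R((-3 + 3)*(-7))) = √((-80 - 1)² + (188 + (-3 + 3)*(-7))) = √((-81)² + (188 + 0*(-7))) = √(6561 + (188 + 0)) = √(6561 + 188) = √6749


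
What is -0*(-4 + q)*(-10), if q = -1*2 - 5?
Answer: 0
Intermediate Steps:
q = -7 (q = -2 - 5 = -7)
-0*(-4 + q)*(-10) = -0*(-4 - 7)*(-10) = -0*(-11)*(-10) = -46*0*(-10) = 0*(-10) = 0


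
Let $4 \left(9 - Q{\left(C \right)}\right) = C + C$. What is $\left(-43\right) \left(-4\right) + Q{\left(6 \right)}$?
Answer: $178$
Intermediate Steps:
$Q{\left(C \right)} = 9 - \frac{C}{2}$ ($Q{\left(C \right)} = 9 - \frac{C + C}{4} = 9 - \frac{2 C}{4} = 9 - \frac{C}{2}$)
$\left(-43\right) \left(-4\right) + Q{\left(6 \right)} = \left(-43\right) \left(-4\right) + \left(9 - 3\right) = 172 + \left(9 - 3\right) = 172 + 6 = 178$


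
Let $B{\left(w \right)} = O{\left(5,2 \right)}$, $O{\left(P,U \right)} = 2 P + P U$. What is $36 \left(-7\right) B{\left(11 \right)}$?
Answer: $-5040$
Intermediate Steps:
$B{\left(w \right)} = 20$ ($B{\left(w \right)} = 5 \left(2 + 2\right) = 5 \cdot 4 = 20$)
$36 \left(-7\right) B{\left(11 \right)} = 36 \left(-7\right) 20 = \left(-252\right) 20 = -5040$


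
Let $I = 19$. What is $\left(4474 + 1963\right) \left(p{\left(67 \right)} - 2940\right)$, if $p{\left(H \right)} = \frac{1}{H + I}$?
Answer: $- \frac{1627524643}{86} \approx -1.8925 \cdot 10^{7}$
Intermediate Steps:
$p{\left(H \right)} = \frac{1}{19 + H}$ ($p{\left(H \right)} = \frac{1}{H + 19} = \frac{1}{19 + H}$)
$\left(4474 + 1963\right) \left(p{\left(67 \right)} - 2940\right) = \left(4474 + 1963\right) \left(\frac{1}{19 + 67} - 2940\right) = 6437 \left(\frac{1}{86} - 2940\right) = 6437 \left(- \frac{252839}{86}\right) = - \frac{1627524643}{86}$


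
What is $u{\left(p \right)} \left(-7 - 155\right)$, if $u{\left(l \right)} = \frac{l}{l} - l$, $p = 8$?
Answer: $1134$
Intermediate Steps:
$u{\left(l \right)} = 1 - l$
$u{\left(p \right)} \left(-7 - 155\right) = \left(1 - 8\right) \left(-7 - 155\right) = \left(1 - 8\right) \left(-162\right) = \left(-7\right) \left(-162\right) = 1134$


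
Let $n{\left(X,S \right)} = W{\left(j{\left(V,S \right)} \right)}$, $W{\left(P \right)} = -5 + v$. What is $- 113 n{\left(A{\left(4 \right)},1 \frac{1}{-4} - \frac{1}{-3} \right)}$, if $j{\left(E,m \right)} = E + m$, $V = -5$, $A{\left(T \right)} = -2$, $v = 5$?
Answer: $0$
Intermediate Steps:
$W{\left(P \right)} = 0$ ($W{\left(P \right)} = -5 + 5 = 0$)
$n{\left(X,S \right)} = 0$
$- 113 n{\left(A{\left(4 \right)},1 \frac{1}{-4} - \frac{1}{-3} \right)} = \left(-113\right) 0 = 0$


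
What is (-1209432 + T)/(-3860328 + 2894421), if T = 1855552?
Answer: -646120/965907 ≈ -0.66893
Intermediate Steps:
(-1209432 + T)/(-3860328 + 2894421) = (-1209432 + 1855552)/(-3860328 + 2894421) = 646120/(-965907) = 646120*(-1/965907) = -646120/965907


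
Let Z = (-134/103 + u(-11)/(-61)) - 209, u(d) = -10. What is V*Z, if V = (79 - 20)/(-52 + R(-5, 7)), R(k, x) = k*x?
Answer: 25965723/182207 ≈ 142.51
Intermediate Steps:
V = -59/87 (V = (79 - 20)/(-52 - 5*7) = 59/(-52 - 35) = 59/(-87) = 59*(-1/87) = -59/87 ≈ -0.67816)
Z = -1320291/6283 (Z = (-134/103 - 10/(-61)) - 209 = (-134*1/103 - 10*(-1/61)) - 209 = (-134/103 + 10/61) - 209 = -7144/6283 - 209 = -1320291/6283 ≈ -210.14)
V*Z = -59/87*(-1320291/6283) = 25965723/182207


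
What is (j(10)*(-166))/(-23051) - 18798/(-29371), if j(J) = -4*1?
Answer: 413810354/677030921 ≈ 0.61121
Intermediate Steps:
j(J) = -4
(j(10)*(-166))/(-23051) - 18798/(-29371) = -4*(-166)/(-23051) - 18798/(-29371) = 664*(-1/23051) - 18798*(-1/29371) = -664/23051 + 18798/29371 = 413810354/677030921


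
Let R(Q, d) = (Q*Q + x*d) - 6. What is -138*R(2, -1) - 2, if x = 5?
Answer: 964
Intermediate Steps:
R(Q, d) = -6 + Q² + 5*d (R(Q, d) = (Q*Q + 5*d) - 6 = (Q² + 5*d) - 6 = -6 + Q² + 5*d)
-138*R(2, -1) - 2 = -138*(-6 + 2² + 5*(-1)) - 2 = -138*(-6 + 4 - 5) - 2 = -138*(-7) - 2 = 966 - 2 = 964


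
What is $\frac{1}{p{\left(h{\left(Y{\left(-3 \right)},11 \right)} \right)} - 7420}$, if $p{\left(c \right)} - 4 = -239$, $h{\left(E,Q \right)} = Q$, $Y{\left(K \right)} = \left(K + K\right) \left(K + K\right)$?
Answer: $- \frac{1}{7655} \approx -0.00013063$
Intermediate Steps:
$Y{\left(K \right)} = 4 K^{2}$ ($Y{\left(K \right)} = 2 K 2 K = 4 K^{2}$)
$p{\left(c \right)} = -235$ ($p{\left(c \right)} = 4 - 239 = -235$)
$\frac{1}{p{\left(h{\left(Y{\left(-3 \right)},11 \right)} \right)} - 7420} = \frac{1}{-235 - 7420} = \frac{1}{-7655} = - \frac{1}{7655}$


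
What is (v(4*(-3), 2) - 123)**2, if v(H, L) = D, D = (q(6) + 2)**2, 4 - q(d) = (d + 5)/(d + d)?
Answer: 195748081/20736 ≈ 9440.0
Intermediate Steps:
q(d) = 4 - (5 + d)/(2*d) (q(d) = 4 - (d + 5)/(d + d) = 4 - (5 + d)/(2*d))
D = 3721/144 (D = ((1/2)*(-5 + 7*6)/6 + 2)**2 = ((1/2)*(1/6)*(-5 + 42) + 2)**2 = ((1/2)*(1/6)*37 + 2)**2 = (37/12 + 2)**2 = (61/12)**2 = 3721/144 ≈ 25.840)
v(H, L) = 3721/144
(v(4*(-3), 2) - 123)**2 = (3721/144 - 123)**2 = (-13991/144)**2 = 195748081/20736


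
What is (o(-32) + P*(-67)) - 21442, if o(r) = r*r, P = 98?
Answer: -26984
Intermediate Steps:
o(r) = r²
(o(-32) + P*(-67)) - 21442 = ((-32)² + 98*(-67)) - 21442 = (1024 - 6566) - 21442 = -5542 - 21442 = -26984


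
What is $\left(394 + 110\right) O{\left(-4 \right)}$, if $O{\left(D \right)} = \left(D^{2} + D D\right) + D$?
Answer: $14112$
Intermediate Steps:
$O{\left(D \right)} = D + 2 D^{2}$ ($O{\left(D \right)} = \left(D^{2} + D^{2}\right) + D = 2 D^{2} + D = D + 2 D^{2}$)
$\left(394 + 110\right) O{\left(-4 \right)} = \left(394 + 110\right) \left(- 4 \left(1 + 2 \left(-4\right)\right)\right) = 504 \left(- 4 \left(1 - 8\right)\right) = 504 \left(\left(-4\right) \left(-7\right)\right) = 504 \cdot 28 = 14112$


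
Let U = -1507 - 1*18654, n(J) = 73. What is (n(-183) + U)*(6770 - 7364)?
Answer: 11932272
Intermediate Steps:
U = -20161 (U = -1507 - 18654 = -20161)
(n(-183) + U)*(6770 - 7364) = (73 - 20161)*(6770 - 7364) = -20088*(-594) = 11932272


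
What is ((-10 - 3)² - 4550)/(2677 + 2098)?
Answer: -4381/4775 ≈ -0.91749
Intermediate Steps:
((-10 - 3)² - 4550)/(2677 + 2098) = ((-13)² - 4550)/4775 = (169 - 4550)*(1/4775) = -4381*1/4775 = -4381/4775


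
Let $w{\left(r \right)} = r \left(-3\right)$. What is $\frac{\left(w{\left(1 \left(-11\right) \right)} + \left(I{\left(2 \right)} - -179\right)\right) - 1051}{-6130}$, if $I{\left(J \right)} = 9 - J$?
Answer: $\frac{416}{3065} \approx 0.13573$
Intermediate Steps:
$w{\left(r \right)} = - 3 r$
$\frac{\left(w{\left(1 \left(-11\right) \right)} + \left(I{\left(2 \right)} - -179\right)\right) - 1051}{-6130} = \frac{\left(- 3 \cdot 1 \left(-11\right) + \left(\left(9 - 2\right) - -179\right)\right) - 1051}{-6130} = \left(\left(\left(-3\right) \left(-11\right) + \left(\left(9 - 2\right) + 179\right)\right) - 1051\right) \left(- \frac{1}{6130}\right) = \left(\left(33 + \left(7 + 179\right)\right) - 1051\right) \left(- \frac{1}{6130}\right) = \left(\left(33 + 186\right) - 1051\right) \left(- \frac{1}{6130}\right) = \left(219 - 1051\right) \left(- \frac{1}{6130}\right) = \left(-832\right) \left(- \frac{1}{6130}\right) = \frac{416}{3065}$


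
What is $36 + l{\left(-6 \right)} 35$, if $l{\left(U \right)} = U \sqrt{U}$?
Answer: $36 - 210 i \sqrt{6} \approx 36.0 - 514.39 i$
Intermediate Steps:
$l{\left(U \right)} = U^{\frac{3}{2}}$
$36 + l{\left(-6 \right)} 35 = 36 + \left(-6\right)^{\frac{3}{2}} \cdot 35 = 36 + - 6 i \sqrt{6} \cdot 35 = 36 - 210 i \sqrt{6}$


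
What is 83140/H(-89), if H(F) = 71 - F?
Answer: 4157/8 ≈ 519.63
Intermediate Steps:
83140/H(-89) = 83140/(71 - 1*(-89)) = 83140/(71 + 89) = 83140/160 = 83140*(1/160) = 4157/8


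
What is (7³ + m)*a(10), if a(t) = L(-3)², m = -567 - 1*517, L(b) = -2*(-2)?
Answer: -11856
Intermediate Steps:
L(b) = 4
m = -1084 (m = -567 - 517 = -1084)
a(t) = 16 (a(t) = 4² = 16)
(7³ + m)*a(10) = (7³ - 1084)*16 = (343 - 1084)*16 = -741*16 = -11856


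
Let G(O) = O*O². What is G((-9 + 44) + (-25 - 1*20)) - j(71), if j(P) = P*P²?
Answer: -358911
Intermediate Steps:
G(O) = O³
j(P) = P³
G((-9 + 44) + (-25 - 1*20)) - j(71) = ((-9 + 44) + (-25 - 1*20))³ - 1*71³ = (35 + (-25 - 20))³ - 1*357911 = (35 - 45)³ - 357911 = (-10)³ - 357911 = -1000 - 357911 = -358911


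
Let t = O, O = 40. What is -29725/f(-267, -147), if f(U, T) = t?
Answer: -5945/8 ≈ -743.13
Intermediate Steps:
t = 40
f(U, T) = 40
-29725/f(-267, -147) = -29725/40 = -29725*1/40 = -5945/8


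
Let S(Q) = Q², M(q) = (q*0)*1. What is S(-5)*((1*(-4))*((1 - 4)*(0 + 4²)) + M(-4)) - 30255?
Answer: -25455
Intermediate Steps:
M(q) = 0 (M(q) = 0*1 = 0)
S(-5)*((1*(-4))*((1 - 4)*(0 + 4²)) + M(-4)) - 30255 = (-5)²*((1*(-4))*((1 - 4)*(0 + 4²)) + 0) - 30255 = 25*(-(-12)*(0 + 16) + 0) - 30255 = 25*(-(-12)*16 + 0) - 30255 = 25*(-4*(-48) + 0) - 30255 = 25*(192 + 0) - 30255 = 25*192 - 30255 = 4800 - 30255 = -25455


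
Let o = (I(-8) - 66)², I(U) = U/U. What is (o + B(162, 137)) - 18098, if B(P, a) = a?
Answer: -13736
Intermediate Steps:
I(U) = 1
o = 4225 (o = (1 - 66)² = (-65)² = 4225)
(o + B(162, 137)) - 18098 = (4225 + 137) - 18098 = 4362 - 18098 = -13736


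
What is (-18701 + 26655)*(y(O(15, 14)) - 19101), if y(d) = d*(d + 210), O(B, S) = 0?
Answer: -151929354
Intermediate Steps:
y(d) = d*(210 + d)
(-18701 + 26655)*(y(O(15, 14)) - 19101) = (-18701 + 26655)*(0*(210 + 0) - 19101) = 7954*(0*210 - 19101) = 7954*(0 - 19101) = 7954*(-19101) = -151929354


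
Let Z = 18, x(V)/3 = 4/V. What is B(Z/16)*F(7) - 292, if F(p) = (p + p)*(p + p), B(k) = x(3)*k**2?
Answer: 2801/4 ≈ 700.25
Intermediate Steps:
x(V) = 12/V (x(V) = 3*(4/V) = 12/V)
B(k) = 4*k**2 (B(k) = (12/3)*k**2 = (12*(1/3))*k**2 = 4*k**2)
F(p) = 4*p**2 (F(p) = (2*p)*(2*p) = 4*p**2)
B(Z/16)*F(7) - 292 = (4*(18/16)**2)*(4*7**2) - 292 = (4*(18*(1/16))**2)*(4*49) - 292 = (4*(9/8)**2)*196 - 292 = (4*(81/64))*196 - 292 = (81/16)*196 - 292 = 3969/4 - 292 = 2801/4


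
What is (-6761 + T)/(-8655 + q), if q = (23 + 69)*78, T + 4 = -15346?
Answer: 22111/1479 ≈ 14.950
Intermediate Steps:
T = -15350 (T = -4 - 15346 = -15350)
q = 7176 (q = 92*78 = 7176)
(-6761 + T)/(-8655 + q) = (-6761 - 15350)/(-8655 + 7176) = -22111/(-1479) = -22111*(-1/1479) = 22111/1479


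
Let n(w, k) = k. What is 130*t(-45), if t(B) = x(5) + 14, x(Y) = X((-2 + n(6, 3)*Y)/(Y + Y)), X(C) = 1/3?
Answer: 5590/3 ≈ 1863.3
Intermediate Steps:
X(C) = 1/3
x(Y) = 1/3
t(B) = 43/3 (t(B) = 1/3 + 14 = 43/3)
130*t(-45) = 130*(43/3) = 5590/3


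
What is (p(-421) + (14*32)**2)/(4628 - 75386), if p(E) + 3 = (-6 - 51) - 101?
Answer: -200543/70758 ≈ -2.8342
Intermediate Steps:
p(E) = -161 (p(E) = -3 + ((-6 - 51) - 101) = -3 + (-57 - 101) = -3 - 158 = -161)
(p(-421) + (14*32)**2)/(4628 - 75386) = (-161 + (14*32)**2)/(4628 - 75386) = (-161 + 448**2)/(-70758) = (-161 + 200704)*(-1/70758) = 200543*(-1/70758) = -200543/70758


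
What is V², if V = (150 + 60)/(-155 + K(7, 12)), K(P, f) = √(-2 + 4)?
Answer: 44100/(155 - √2)² ≈ 1.8695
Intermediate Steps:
K(P, f) = √2
V = 210/(-155 + √2) (V = (150 + 60)/(-155 + √2) = 210/(-155 + √2) ≈ -1.3673)
V² = (-32550/24023 - 210*√2/24023)²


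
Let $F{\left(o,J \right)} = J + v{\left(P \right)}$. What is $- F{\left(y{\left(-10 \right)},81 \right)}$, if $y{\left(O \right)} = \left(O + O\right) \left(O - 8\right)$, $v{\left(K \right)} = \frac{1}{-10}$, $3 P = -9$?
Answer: $- \frac{809}{10} \approx -80.9$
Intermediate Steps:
$P = -3$ ($P = \frac{1}{3} \left(-9\right) = -3$)
$v{\left(K \right)} = - \frac{1}{10}$
$y{\left(O \right)} = 2 O \left(-8 + O\right)$
$F{\left(o,J \right)} = - \frac{1}{10} + J$ ($F{\left(o,J \right)} = J - \frac{1}{10} = - \frac{1}{10} + J$)
$- F{\left(y{\left(-10 \right)},81 \right)} = - (- \frac{1}{10} + 81) = \left(-1\right) \frac{809}{10} = - \frac{809}{10}$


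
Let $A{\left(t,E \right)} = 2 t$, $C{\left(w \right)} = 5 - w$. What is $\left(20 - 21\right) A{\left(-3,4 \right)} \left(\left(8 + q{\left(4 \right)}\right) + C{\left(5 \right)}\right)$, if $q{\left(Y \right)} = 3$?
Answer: $66$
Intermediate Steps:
$\left(20 - 21\right) A{\left(-3,4 \right)} \left(\left(8 + q{\left(4 \right)}\right) + C{\left(5 \right)}\right) = \left(20 - 21\right) 2 \left(-3\right) \left(\left(8 + 3\right) + \left(5 - 5\right)\right) = \left(-1\right) \left(-6\right) \left(11 + \left(5 - 5\right)\right) = 6 \left(11 + 0\right) = 6 \cdot 11 = 66$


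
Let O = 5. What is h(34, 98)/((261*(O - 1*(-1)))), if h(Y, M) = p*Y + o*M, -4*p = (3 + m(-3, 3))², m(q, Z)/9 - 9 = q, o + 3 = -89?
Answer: -73265/3132 ≈ -23.392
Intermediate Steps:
o = -92 (o = -3 - 89 = -92)
m(q, Z) = 81 + 9*q
p = -3249/4 (p = -(3 + (81 + 9*(-3)))²/4 = -(3 + (81 - 27))²/4 = -(3 + 54)²/4 = -¼*57² = -¼*3249 = -3249/4 ≈ -812.25)
h(Y, M) = -92*M - 3249*Y/4 (h(Y, M) = -3249*Y/4 - 92*M = -92*M - 3249*Y/4)
h(34, 98)/((261*(O - 1*(-1)))) = (-92*98 - 3249/4*34)/((261*(5 - 1*(-1)))) = (-9016 - 55233/2)/((261*(5 + 1))) = -73265/(2*(261*6)) = -73265/2/1566 = -73265/2*1/1566 = -73265/3132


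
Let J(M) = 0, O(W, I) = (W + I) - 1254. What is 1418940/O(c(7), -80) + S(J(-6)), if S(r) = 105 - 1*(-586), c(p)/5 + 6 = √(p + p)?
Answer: -325036637/930073 - 3547350*√14/930073 ≈ -363.75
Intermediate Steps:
c(p) = -30 + 5*√2*√p (c(p) = -30 + 5*√(p + p) = -30 + 5*√(2*p) = -30 + 5*(√2*√p) = -30 + 5*√2*√p)
O(W, I) = -1254 + I + W (O(W, I) = (I + W) - 1254 = -1254 + I + W)
S(r) = 691 (S(r) = 105 + 586 = 691)
1418940/O(c(7), -80) + S(J(-6)) = 1418940/(-1254 - 80 + (-30 + 5*√2*√7)) + 691 = 1418940/(-1254 - 80 + (-30 + 5*√14)) + 691 = 1418940/(-1364 + 5*√14) + 691 = 691 + 1418940/(-1364 + 5*√14)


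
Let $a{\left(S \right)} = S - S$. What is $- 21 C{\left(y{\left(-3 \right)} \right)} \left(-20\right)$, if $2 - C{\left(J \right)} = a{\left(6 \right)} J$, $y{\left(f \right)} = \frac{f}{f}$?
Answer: $840$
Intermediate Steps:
$a{\left(S \right)} = 0$
$y{\left(f \right)} = 1$
$C{\left(J \right)} = 2$ ($C{\left(J \right)} = 2 - 0 J = 2 - 0 = 2 + 0 = 2$)
$- 21 C{\left(y{\left(-3 \right)} \right)} \left(-20\right) = \left(-21\right) 2 \left(-20\right) = \left(-42\right) \left(-20\right) = 840$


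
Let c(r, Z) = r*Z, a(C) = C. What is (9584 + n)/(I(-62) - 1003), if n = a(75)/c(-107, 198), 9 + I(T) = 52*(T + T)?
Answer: -67682183/52682520 ≈ -1.2847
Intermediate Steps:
I(T) = -9 + 104*T (I(T) = -9 + 52*(T + T) = -9 + 52*(2*T) = -9 + 104*T)
c(r, Z) = Z*r
n = -25/7062 (n = 75/((198*(-107))) = 75/(-21186) = 75*(-1/21186) = -25/7062 ≈ -0.0035401)
(9584 + n)/(I(-62) - 1003) = (9584 - 25/7062)/((-9 + 104*(-62)) - 1003) = 67682183/(7062*((-9 - 6448) - 1003)) = 67682183/(7062*(-6457 - 1003)) = (67682183/7062)/(-7460) = (67682183/7062)*(-1/7460) = -67682183/52682520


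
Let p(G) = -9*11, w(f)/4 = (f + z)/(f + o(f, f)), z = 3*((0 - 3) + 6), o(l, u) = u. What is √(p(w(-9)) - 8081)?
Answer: 2*I*√2045 ≈ 90.443*I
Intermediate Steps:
z = 9 (z = 3*(-3 + 6) = 3*3 = 9)
w(f) = 2*(9 + f)/f (w(f) = 4*((f + 9)/(f + f)) = 4*((9 + f)/((2*f))) = 4*((9 + f)*(1/(2*f))) = 4*((9 + f)/(2*f)) = 2*(9 + f)/f)
p(G) = -99
√(p(w(-9)) - 8081) = √(-99 - 8081) = √(-8180) = 2*I*√2045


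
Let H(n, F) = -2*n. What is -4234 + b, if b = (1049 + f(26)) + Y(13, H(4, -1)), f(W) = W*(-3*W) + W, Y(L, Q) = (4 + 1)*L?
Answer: -5122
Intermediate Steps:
Y(L, Q) = 5*L
f(W) = W - 3*W² (f(W) = -3*W² + W = W - 3*W²)
b = -888 (b = (1049 + 26*(1 - 3*26)) + 5*13 = (1049 + 26*(1 - 78)) + 65 = (1049 + 26*(-77)) + 65 = (1049 - 2002) + 65 = -953 + 65 = -888)
-4234 + b = -4234 - 888 = -5122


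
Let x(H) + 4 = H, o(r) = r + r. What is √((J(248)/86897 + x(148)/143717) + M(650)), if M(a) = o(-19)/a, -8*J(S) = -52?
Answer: 3*I*√342981423709019822818/231930699910 ≈ 0.23955*I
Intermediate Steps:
J(S) = 13/2 (J(S) = -⅛*(-52) = 13/2)
o(r) = 2*r
x(H) = -4 + H
M(a) = -38/a (M(a) = (2*(-19))/a = -38/a)
√((J(248)/86897 + x(148)/143717) + M(650)) = √(((13/2)/86897 + (-4 + 148)/143717) - 38/650) = √(((13/2)*(1/86897) + 144*(1/143717)) - 38*1/650) = √((13/173794 + 144/143717) - 19/325) = √(26894657/24977152298 - 19/325) = √(-465825130137/8117574496850) = 3*I*√342981423709019822818/231930699910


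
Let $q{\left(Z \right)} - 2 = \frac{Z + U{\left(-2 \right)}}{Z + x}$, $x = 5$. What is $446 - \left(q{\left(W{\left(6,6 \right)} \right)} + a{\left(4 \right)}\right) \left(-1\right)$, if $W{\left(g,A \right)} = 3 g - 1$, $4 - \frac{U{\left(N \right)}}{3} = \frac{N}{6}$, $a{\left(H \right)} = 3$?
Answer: $\frac{4976}{11} \approx 452.36$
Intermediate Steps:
$U{\left(N \right)} = 12 - \frac{N}{2}$ ($U{\left(N \right)} = 12 - 3 \frac{N}{6} = 12 - \frac{N}{2}$)
$W{\left(g,A \right)} = -1 + 3 g$
$q{\left(Z \right)} = 2 + \frac{13 + Z}{5 + Z}$ ($q{\left(Z \right)} = 2 + \frac{Z + \left(12 - -1\right)}{Z + 5} = 2 + \frac{Z + \left(12 + 1\right)}{5 + Z} = 2 + \frac{Z + 13}{5 + Z} = 2 + \frac{13 + Z}{5 + Z}$)
$446 - \left(q{\left(W{\left(6,6 \right)} \right)} + a{\left(4 \right)}\right) \left(-1\right) = 446 - \left(\frac{23 + 3 \left(-1 + 3 \cdot 6\right)}{5 + \left(-1 + 3 \cdot 6\right)} + 3\right) \left(-1\right) = 446 - \left(\frac{23 + 3 \left(-1 + 18\right)}{5 + \left(-1 + 18\right)} + 3\right) \left(-1\right) = 446 - \left(\frac{23 + 3 \cdot 17}{5 + 17} + 3\right) \left(-1\right) = 446 - \left(\frac{23 + 51}{22} + 3\right) \left(-1\right) = 446 - \left(\frac{1}{22} \cdot 74 + 3\right) \left(-1\right) = 446 - \left(\frac{37}{11} + 3\right) \left(-1\right) = 446 - \frac{70}{11} \left(-1\right) = 446 - - \frac{70}{11} = 446 + \frac{70}{11} = \frac{4976}{11}$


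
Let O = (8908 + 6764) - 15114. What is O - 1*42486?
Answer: -41928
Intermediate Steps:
O = 558 (O = 15672 - 15114 = 558)
O - 1*42486 = 558 - 1*42486 = 558 - 42486 = -41928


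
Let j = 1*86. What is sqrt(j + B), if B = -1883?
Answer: I*sqrt(1797) ≈ 42.391*I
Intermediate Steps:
j = 86
sqrt(j + B) = sqrt(86 - 1883) = sqrt(-1797) = I*sqrt(1797)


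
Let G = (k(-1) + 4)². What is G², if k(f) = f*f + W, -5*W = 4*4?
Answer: 6561/625 ≈ 10.498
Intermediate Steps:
W = -16/5 (W = -4*4/5 = -⅕*16 = -16/5 ≈ -3.2000)
k(f) = -16/5 + f² (k(f) = f*f - 16/5 = f² - 16/5 = -16/5 + f²)
G = 81/25 (G = ((-16/5 + (-1)²) + 4)² = ((-16/5 + 1) + 4)² = (-11/5 + 4)² = (9/5)² = 81/25 ≈ 3.2400)
G² = (81/25)² = 6561/625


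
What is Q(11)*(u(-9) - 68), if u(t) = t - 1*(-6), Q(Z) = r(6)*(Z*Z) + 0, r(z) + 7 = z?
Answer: 8591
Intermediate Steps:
r(z) = -7 + z
Q(Z) = -Z² (Q(Z) = (-7 + 6)*(Z*Z) + 0 = -Z² + 0 = -Z²)
u(t) = 6 + t (u(t) = t + 6 = 6 + t)
Q(11)*(u(-9) - 68) = (-1*11²)*((6 - 9) - 68) = (-1*121)*(-3 - 68) = -121*(-71) = 8591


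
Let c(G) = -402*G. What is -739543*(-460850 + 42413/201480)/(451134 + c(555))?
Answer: 940658331003517/629346240 ≈ 1.4947e+6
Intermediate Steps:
-739543*(-460850 + 42413/201480)/(451134 + c(555)) = -739543*(-460850 + 42413/201480)/(451134 - 402*555) = -739543*(-460850 + 42413*(1/201480))/(451134 - 223110) = -739543/(228024/(-460850 + 581/2760)) = -739543/(228024/(-1271945419/2760)) = -739543/(228024*(-2760/1271945419)) = -739543/(-629346240/1271945419) = -739543*(-1271945419/629346240) = 940658331003517/629346240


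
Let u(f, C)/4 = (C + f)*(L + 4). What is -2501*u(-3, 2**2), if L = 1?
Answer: -50020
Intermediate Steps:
u(f, C) = 20*C + 20*f (u(f, C) = 4*((C + f)*(1 + 4)) = 4*((C + f)*5) = 4*(5*C + 5*f) = 20*C + 20*f)
-2501*u(-3, 2**2) = -2501*(20*2**2 + 20*(-3)) = -2501*(20*4 - 60) = -2501*(80 - 60) = -2501*20 = -50020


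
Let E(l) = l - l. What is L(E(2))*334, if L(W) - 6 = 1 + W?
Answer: 2338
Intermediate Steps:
E(l) = 0
L(W) = 7 + W (L(W) = 6 + (1 + W) = 7 + W)
L(E(2))*334 = (7 + 0)*334 = 7*334 = 2338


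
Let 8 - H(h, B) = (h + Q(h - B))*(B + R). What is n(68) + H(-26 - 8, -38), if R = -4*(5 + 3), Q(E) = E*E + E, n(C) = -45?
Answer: -1017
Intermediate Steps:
Q(E) = E + E**2 (Q(E) = E**2 + E = E + E**2)
R = -32 (R = -4*8 = -32)
H(h, B) = 8 - (-32 + B)*(h + (h - B)*(1 + h - B)) (H(h, B) = 8 - (h + (h - B)*(1 + (h - B)))*(B - 32) = 8 - (h + (h - B)*(1 + h - B))*(-32 + B) = 8 - (-32 + B)*(h + (h - B)*(1 + h - B)))
n(68) + H(-26 - 8, -38) = -45 + (8 + 32*(-26 - 8) - 1*(-38)*(-26 - 8) - 32*(-38 - (-26 - 8))*(1 + (-26 - 8) - 1*(-38)) - 38*(-38 - (-26 - 8))*(1 + (-26 - 8) - 1*(-38))) = -45 + (8 + 32*(-34) - 1*(-38)*(-34) - 32*(-38 - 1*(-34))*(1 - 34 + 38) - 38*(-38 - 1*(-34))*(1 - 34 + 38)) = -45 + (8 - 1088 - 1292 - 32*(-38 + 34)*5 - 38*(-38 + 34)*5) = -45 + (8 - 1088 - 1292 - 32*(-4)*5 - 38*(-4)*5) = -45 + (8 - 1088 - 1292 + 640 + 760) = -45 - 972 = -1017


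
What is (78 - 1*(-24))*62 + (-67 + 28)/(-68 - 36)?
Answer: 50595/8 ≈ 6324.4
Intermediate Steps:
(78 - 1*(-24))*62 + (-67 + 28)/(-68 - 36) = (78 + 24)*62 - 39/(-104) = 102*62 - 39*(-1/104) = 6324 + 3/8 = 50595/8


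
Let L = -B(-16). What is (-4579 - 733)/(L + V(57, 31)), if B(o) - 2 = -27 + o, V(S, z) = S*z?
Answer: -332/113 ≈ -2.9381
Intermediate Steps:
B(o) = -25 + o (B(o) = 2 + (-27 + o) = -25 + o)
L = 41 (L = -(-25 - 16) = -1*(-41) = 41)
(-4579 - 733)/(L + V(57, 31)) = (-4579 - 733)/(41 + 57*31) = -5312/(41 + 1767) = -5312/1808 = -5312*1/1808 = -332/113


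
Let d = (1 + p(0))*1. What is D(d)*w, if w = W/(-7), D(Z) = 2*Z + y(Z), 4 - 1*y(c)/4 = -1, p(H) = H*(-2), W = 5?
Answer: -110/7 ≈ -15.714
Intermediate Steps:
p(H) = -2*H
y(c) = 20 (y(c) = 16 - 4*(-1) = 16 + 4 = 20)
d = 1 (d = (1 - 2*0)*1 = (1 + 0)*1 = 1*1 = 1)
D(Z) = 20 + 2*Z (D(Z) = 2*Z + 20 = 20 + 2*Z)
w = -5/7 (w = 5/(-7) = 5*(-⅐) = -5/7 ≈ -0.71429)
D(d)*w = (20 + 2*1)*(-5/7) = (20 + 2)*(-5/7) = 22*(-5/7) = -110/7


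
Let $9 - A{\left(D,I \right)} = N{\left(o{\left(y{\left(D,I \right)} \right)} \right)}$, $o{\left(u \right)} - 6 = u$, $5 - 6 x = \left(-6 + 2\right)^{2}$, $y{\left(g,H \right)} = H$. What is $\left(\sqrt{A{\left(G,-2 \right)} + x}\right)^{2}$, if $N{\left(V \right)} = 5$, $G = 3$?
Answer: $\frac{13}{6} \approx 2.1667$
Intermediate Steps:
$x = - \frac{11}{6}$ ($x = \frac{5}{6} - \frac{\left(-6 + 2\right)^{2}}{6} = \frac{5}{6} - \frac{\left(-4\right)^{2}}{6} = \frac{5}{6} - \frac{8}{3} = - \frac{11}{6} \approx -1.8333$)
$o{\left(u \right)} = 6 + u$
$A{\left(D,I \right)} = 4$ ($A{\left(D,I \right)} = 9 - 5 = 4$)
$\left(\sqrt{A{\left(G,-2 \right)} + x}\right)^{2} = \left(\sqrt{4 - \frac{11}{6}}\right)^{2} = \left(\sqrt{\frac{13}{6}}\right)^{2} = \left(\frac{\sqrt{78}}{6}\right)^{2} = \frac{13}{6}$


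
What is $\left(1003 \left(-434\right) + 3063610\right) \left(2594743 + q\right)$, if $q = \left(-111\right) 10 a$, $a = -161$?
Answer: $7289488707524$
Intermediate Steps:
$q = 178710$ ($q = \left(-111\right) 10 \left(-161\right) = \left(-1110\right) \left(-161\right) = 178710$)
$\left(1003 \left(-434\right) + 3063610\right) \left(2594743 + q\right) = \left(1003 \left(-434\right) + 3063610\right) \left(2594743 + 178710\right) = \left(-435302 + 3063610\right) 2773453 = 2628308 \cdot 2773453 = 7289488707524$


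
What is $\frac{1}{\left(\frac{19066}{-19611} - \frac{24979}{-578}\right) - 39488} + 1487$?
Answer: $\frac{664873192400263}{447123876083} \approx 1487.0$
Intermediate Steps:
$\frac{1}{\left(\frac{19066}{-19611} - \frac{24979}{-578}\right) - 39488} + 1487 = \frac{1}{\left(19066 \left(- \frac{1}{19611}\right) - - \frac{24979}{578}\right) - 39488} + 1487 = \frac{1}{\left(- \frac{19066}{19611} + \frac{24979}{578}\right) - 39488} + 1487 = \frac{1}{\frac{478843021}{11335158} - 39488} + 1487 = \frac{1}{- \frac{447123876083}{11335158}} + 1487 = - \frac{11335158}{447123876083} + 1487 = \frac{664873192400263}{447123876083}$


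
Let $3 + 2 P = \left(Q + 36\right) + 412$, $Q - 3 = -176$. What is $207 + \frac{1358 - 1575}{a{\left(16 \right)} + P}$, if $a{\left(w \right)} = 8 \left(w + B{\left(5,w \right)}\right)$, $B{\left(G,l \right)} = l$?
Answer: $\frac{11561}{56} \approx 206.45$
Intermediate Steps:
$Q = -173$ ($Q = 3 - 176 = -173$)
$a{\left(w \right)} = 16 w$ ($a{\left(w \right)} = 8 \left(w + w\right) = 8 \cdot 2 w = 16 w$)
$P = 136$ ($P = - \frac{3}{2} + \frac{\left(-173 + 36\right) + 412}{2} = - \frac{3}{2} + \frac{-137 + 412}{2} = - \frac{3}{2} + \frac{1}{2} \cdot 275 = - \frac{3}{2} + \frac{275}{2} = 136$)
$207 + \frac{1358 - 1575}{a{\left(16 \right)} + P} = 207 + \frac{1358 - 1575}{16 \cdot 16 + 136} = 207 - \frac{217}{256 + 136} = 207 - \frac{217}{392} = 207 - \frac{31}{56} = \frac{11561}{56}$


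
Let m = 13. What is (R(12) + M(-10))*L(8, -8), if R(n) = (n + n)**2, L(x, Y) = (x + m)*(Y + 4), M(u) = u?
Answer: -47544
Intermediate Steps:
L(x, Y) = (4 + Y)*(13 + x) (L(x, Y) = (x + 13)*(Y + 4) = (13 + x)*(4 + Y) = (4 + Y)*(13 + x))
R(n) = 4*n**2 (R(n) = (2*n)**2 = 4*n**2)
(R(12) + M(-10))*L(8, -8) = (4*12**2 - 10)*(52 + 4*8 + 13*(-8) - 8*8) = (4*144 - 10)*(52 + 32 - 104 - 64) = (576 - 10)*(-84) = 566*(-84) = -47544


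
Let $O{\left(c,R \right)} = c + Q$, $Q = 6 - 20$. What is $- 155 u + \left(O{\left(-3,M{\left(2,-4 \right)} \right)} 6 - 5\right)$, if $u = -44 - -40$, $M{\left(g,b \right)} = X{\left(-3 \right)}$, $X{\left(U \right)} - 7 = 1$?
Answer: $513$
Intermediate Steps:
$X{\left(U \right)} = 8$ ($X{\left(U \right)} = 7 + 1 = 8$)
$M{\left(g,b \right)} = 8$
$u = -4$ ($u = -44 + 40 = -4$)
$Q = -14$ ($Q = 6 - 20 = -14$)
$O{\left(c,R \right)} = -14 + c$ ($O{\left(c,R \right)} = c - 14 = -14 + c$)
$- 155 u + \left(O{\left(-3,M{\left(2,-4 \right)} \right)} 6 - 5\right) = \left(-155\right) \left(-4\right) + \left(\left(-14 - 3\right) 6 - 5\right) = 620 - 107 = 513$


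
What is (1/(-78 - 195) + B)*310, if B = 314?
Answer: 26573510/273 ≈ 97339.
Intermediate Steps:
(1/(-78 - 195) + B)*310 = (1/(-78 - 195) + 314)*310 = (1/(-273) + 314)*310 = (-1/273 + 314)*310 = (85721/273)*310 = 26573510/273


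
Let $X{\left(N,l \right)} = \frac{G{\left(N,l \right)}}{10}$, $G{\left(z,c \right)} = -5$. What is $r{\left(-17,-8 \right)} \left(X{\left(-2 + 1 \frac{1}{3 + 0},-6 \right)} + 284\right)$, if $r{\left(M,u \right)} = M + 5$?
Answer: $-3402$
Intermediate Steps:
$X{\left(N,l \right)} = - \frac{1}{2}$ ($X{\left(N,l \right)} = - \frac{5}{10} = \left(-5\right) \frac{1}{10} = - \frac{1}{2}$)
$r{\left(M,u \right)} = 5 + M$
$r{\left(-17,-8 \right)} \left(X{\left(-2 + 1 \frac{1}{3 + 0},-6 \right)} + 284\right) = \left(5 - 17\right) \left(- \frac{1}{2} + 284\right) = \left(-12\right) \frac{567}{2} = -3402$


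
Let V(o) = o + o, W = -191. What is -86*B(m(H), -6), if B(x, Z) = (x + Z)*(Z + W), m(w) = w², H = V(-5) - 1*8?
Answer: 5387556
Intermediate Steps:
V(o) = 2*o
H = -18 (H = 2*(-5) - 1*8 = -10 - 8 = -18)
B(x, Z) = (-191 + Z)*(Z + x) (B(x, Z) = (x + Z)*(Z - 191) = (Z + x)*(-191 + Z) = (-191 + Z)*(Z + x))
-86*B(m(H), -6) = -86*((-6)² - 191*(-6) - 191*(-18)² - 6*(-18)²) = -86*(36 + 1146 - 191*324 - 6*324) = -86*(36 + 1146 - 61884 - 1944) = -86*(-62646) = 5387556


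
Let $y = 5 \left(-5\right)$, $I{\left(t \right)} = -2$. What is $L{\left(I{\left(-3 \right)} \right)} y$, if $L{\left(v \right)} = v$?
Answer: $50$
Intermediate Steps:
$y = -25$
$L{\left(I{\left(-3 \right)} \right)} y = \left(-2\right) \left(-25\right) = 50$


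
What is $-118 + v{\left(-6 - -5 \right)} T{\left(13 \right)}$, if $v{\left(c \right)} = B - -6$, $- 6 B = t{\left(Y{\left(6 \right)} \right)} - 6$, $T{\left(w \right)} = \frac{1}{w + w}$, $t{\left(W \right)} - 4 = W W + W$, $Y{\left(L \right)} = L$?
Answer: $- \frac{4603}{39} \approx -118.03$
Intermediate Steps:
$t{\left(W \right)} = 4 + W + W^{2}$ ($t{\left(W \right)} = 4 + \left(W W + W\right) = 4 + \left(W^{2} + W\right) = 4 + \left(W + W^{2}\right) = 4 + W + W^{2}$)
$T{\left(w \right)} = \frac{1}{2 w}$
$B = - \frac{20}{3}$ ($B = - \frac{\left(4 + 6 + 6^{2}\right) - 6}{6} = - \frac{\left(4 + 6 + 36\right) - 6}{6} = - \frac{46 - 6}{6} = \left(- \frac{1}{6}\right) 40 = - \frac{20}{3} \approx -6.6667$)
$v{\left(c \right)} = - \frac{2}{3}$ ($v{\left(c \right)} = - \frac{20}{3} - -6 = - \frac{20}{3} + 6 = - \frac{2}{3}$)
$-118 + v{\left(-6 - -5 \right)} T{\left(13 \right)} = -118 - \frac{2 \frac{1}{2 \cdot 13}}{3} = -118 - \frac{2 \cdot \frac{1}{2} \cdot \frac{1}{13}}{3} = -118 - \frac{1}{39} = - \frac{4603}{39}$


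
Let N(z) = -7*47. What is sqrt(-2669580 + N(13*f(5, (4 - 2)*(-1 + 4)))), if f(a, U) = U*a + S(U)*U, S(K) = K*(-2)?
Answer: I*sqrt(2669909) ≈ 1634.0*I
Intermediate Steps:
S(K) = -2*K
f(a, U) = -2*U**2 + U*a (f(a, U) = U*a + (-2*U)*U = U*a - 2*U**2 = -2*U**2 + U*a)
N(z) = -329
sqrt(-2669580 + N(13*f(5, (4 - 2)*(-1 + 4)))) = sqrt(-2669580 - 329) = sqrt(-2669909) = I*sqrt(2669909)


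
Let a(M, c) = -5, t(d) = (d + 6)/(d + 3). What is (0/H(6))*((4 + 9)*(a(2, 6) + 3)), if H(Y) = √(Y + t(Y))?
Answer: 0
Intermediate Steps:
t(d) = (6 + d)/(3 + d)
H(Y) = √(Y + (6 + Y)/(3 + Y))
(0/H(6))*((4 + 9)*(a(2, 6) + 3)) = (0/(√((6 + 6 + 6*(3 + 6))/(3 + 6))))*((4 + 9)*(-5 + 3)) = (0/(√((6 + 6 + 6*9)/9)))*(13*(-2)) = (0/(√((6 + 6 + 54)/9)))*(-26) = (0/(√((⅑)*66)))*(-26) = (0/(√(22/3)))*(-26) = (0/((√66/3)))*(-26) = (0*(√66/22))*(-26) = 0*(-26) = 0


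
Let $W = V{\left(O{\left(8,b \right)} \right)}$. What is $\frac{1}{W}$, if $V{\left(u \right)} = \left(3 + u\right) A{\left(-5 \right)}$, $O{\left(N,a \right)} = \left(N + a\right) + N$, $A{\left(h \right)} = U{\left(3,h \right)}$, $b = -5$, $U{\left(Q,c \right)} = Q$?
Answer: $\frac{1}{42} \approx 0.02381$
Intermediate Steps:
$A{\left(h \right)} = 3$
$O{\left(N,a \right)} = a + 2 N$
$V{\left(u \right)} = 9 + 3 u$ ($V{\left(u \right)} = \left(3 + u\right) 3 = 9 + 3 u$)
$W = 42$ ($W = 9 + 3 \left(-5 + 2 \cdot 8\right) = 9 + 3 \left(-5 + 16\right) = 9 + 3 \cdot 11 = 9 + 33 = 42$)
$\frac{1}{W} = \frac{1}{42}$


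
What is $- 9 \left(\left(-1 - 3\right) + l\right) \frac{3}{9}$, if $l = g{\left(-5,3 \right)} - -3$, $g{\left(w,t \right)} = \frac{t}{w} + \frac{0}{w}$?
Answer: $\frac{24}{5} \approx 4.8$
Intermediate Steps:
$g{\left(w,t \right)} = \frac{t}{w}$ ($g{\left(w,t \right)} = \frac{t}{w} + 0 = \frac{t}{w}$)
$l = \frac{12}{5}$ ($l = \frac{3}{-5} - -3 = 3 \left(- \frac{1}{5}\right) + 3 = - \frac{3}{5} + 3 = \frac{12}{5} \approx 2.4$)
$- 9 \left(\left(-1 - 3\right) + l\right) \frac{3}{9} = - 9 \left(\left(-1 - 3\right) + \frac{12}{5}\right) \frac{3}{9} = - 9 \left(-4 + \frac{12}{5}\right) 3 \cdot \frac{1}{9} = \left(-9\right) \left(- \frac{8}{5}\right) \frac{1}{3} = \frac{72}{5} \cdot \frac{1}{3} = \frac{24}{5}$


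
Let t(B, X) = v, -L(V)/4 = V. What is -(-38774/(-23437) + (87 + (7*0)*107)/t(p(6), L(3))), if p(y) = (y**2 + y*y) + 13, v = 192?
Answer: -3161209/1499968 ≈ -2.1075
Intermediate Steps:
L(V) = -4*V
p(y) = 13 + 2*y**2 (p(y) = (y**2 + y**2) + 13 = 2*y**2 + 13 = 13 + 2*y**2)
t(B, X) = 192
-(-38774/(-23437) + (87 + (7*0)*107)/t(p(6), L(3))) = -(-38774/(-23437) + (87 + (7*0)*107)/192) = -(-38774*(-1/23437) + (87 + 0*107)*(1/192)) = -(38774/23437 + (87 + 0)*(1/192)) = -(38774/23437 + 87*(1/192)) = -(38774/23437 + 29/64) = -1*3161209/1499968 = -3161209/1499968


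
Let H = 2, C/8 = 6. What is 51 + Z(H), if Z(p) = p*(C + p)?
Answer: 151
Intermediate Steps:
C = 48 (C = 8*6 = 48)
Z(p) = p*(48 + p)
51 + Z(H) = 51 + 2*(48 + 2) = 51 + 2*50 = 51 + 100 = 151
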